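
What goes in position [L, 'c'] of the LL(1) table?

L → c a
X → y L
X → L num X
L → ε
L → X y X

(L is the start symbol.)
To find M[L, 'c'], we find productions for L where 'c' is in the predict set (PREDICT(N → α) = (FIRST(α) \ {ε}) ∪ (FOLLOW(N) if α ⇒* ε)).

Relevant sets:
  FIRST(X) = { 'c', 'num', 'y' }
  FOLLOW(L) = { $, 'num', 'y' }

L → c a: PREDICT = { 'c' }
  'c' is in predict set, so this production goes in M[L, 'c']
L → ε: PREDICT = { $, 'num', 'y' }
L → X y X: PREDICT = { 'c', 'num', 'y' }
  'c' is in predict set, so this production goes in M[L, 'c']

M[L, 'c'] = L → c a, L → X y X  (a multiply-defined cell — the grammar is not LL(1))

Answer: L → c a, L → X y X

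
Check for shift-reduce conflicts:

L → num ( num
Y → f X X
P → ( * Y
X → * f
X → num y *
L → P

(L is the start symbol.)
A shift-reduce conflict occurs when an LR(0) state has both:
  - a complete (reduce) item [A → α .] (dot at the end), and
  - a shift item [B → β . c γ] (dot before a terminal).

Augment with L' → L and build the canonical LR(0) collection (I0 = CLOSURE({[L' → . L]}), then GOTO on every symbol after a dot until no new states appear). It has 17 states:
  I0: { [L → . P], [L → . num ( num], [L' → . L], [P → . ( * Y] }  — shift
  I1: { [P → ( . * Y] }  — shift
  I2: { [L' → L .] }  — accept
  I3: { [L → P .] }  — reduce
  I4: { [L → num . ( num] }  — shift
  I5: { [L → num ( . num] }  — shift
  I6: { [L → num ( num .] }  — reduce
  I7: { [P → ( * . Y], [Y → . f X X] }  — shift
  I8: { [P → ( * Y .] }  — reduce
  I9: { [X → . * f], [X → . num y *], [Y → f . X X] }  — shift
  I10: { [X → * . f] }  — shift
  I11: { [X → . * f], [X → . num y *], [Y → f X . X] }  — shift
  I12: { [X → num . y *] }  — shift
  I13: { [X → num y . *] }  — shift
  I14: { [X → num y * .] }  — reduce
  I15: { [Y → f X X .] }  — reduce
  I16: { [X → * f .] }  — reduce

No state contains both a complete item and a shift item.

Answer: No shift-reduce conflicts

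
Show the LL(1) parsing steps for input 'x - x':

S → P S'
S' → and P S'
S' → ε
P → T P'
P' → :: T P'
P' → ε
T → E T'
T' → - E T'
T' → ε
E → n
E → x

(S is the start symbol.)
LL(1) parsing maintains a stack (initially the start symbol over $) and the input. At each step: if the stack top is a terminal, match it against the current input token; if it is a non-terminal N, replace it with the RHS of M[N, lookahead] (the unique production whose predict set contains the lookahead).

Stack is shown with the top on the left.

Stack           Input    Action
-------------------------------
S $             x - x $  output S → P S'
P S' $          x - x $  output P → T P'
T P' S' $       x - x $  output T → E T'
E T' P' S' $    x - x $  output E → x
x T' P' S' $    x - x $  match 'x'
T' P' S' $      - x $    output T' → - E T'
- E T' P' S' $  - x $    match '-'
E T' P' S' $    x $      output E → x
x T' P' S' $    x $      match 'x'
T' P' S' $      $        output T' → ε
P' S' $         $        output P' → ε
S' $            $        output S' → ε
$               $        accept

The string is accepted.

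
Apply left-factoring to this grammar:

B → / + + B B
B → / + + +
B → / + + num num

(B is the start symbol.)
B → / + + B'
B' → B B
B' → +
B' → num num

Left-factoring transforms A → αβ₁ | αβ₂ into A → αA' and A' → β₁ | β₂
(α is the longest common prefix among the alternatives). Repeat until
no nonterminal has two alternatives with a common prefix.

Round 1: B has alternatives sharing prefix '/ + +'. Introduce B': B → / + + B'
  Add: B' → B B
  Add: B' → +
  Add: B' → num num

No remaining common prefixes — done.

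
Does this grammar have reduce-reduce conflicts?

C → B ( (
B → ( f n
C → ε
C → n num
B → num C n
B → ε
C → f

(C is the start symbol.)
Yes — I0: [B → .] vs [C → .]; I6: [B → .] vs [C → .]

A reduce-reduce conflict occurs when an LR(0) state has two complete items [A → α .] and [B → β .] — both call for a reduction, and with no lookahead the parser cannot choose between them.

Augment with C' → C and build the canonical LR(0) collection (I0 = CLOSURE({[C' → . C]}), then GOTO on every symbol after a dot until no new states appear). It has 14 states:
  I0: { [B → . ( f n], [B → . num C n], [B → .], [C → . B ( (], [C → . f], [C → . n num], [C → .], [C' → . C] }  — shift, 2 reduces
  I1: { [B → ( . f n] }  — shift
  I2: { [C → B . ( (] }  — shift
  I3: { [C' → C .] }  — accept
  I4: { [C → f .] }  — reduce
  I5: { [C → n . num] }  — shift
  I6: { [B → . ( f n], [B → . num C n], [B → .], [B → num . C n], [C → . B ( (], [C → . f], [C → . n num], [C → .] }  — shift, 2 reduces
  I7: { [B → num C . n] }  — shift
  I8: { [B → num C n .] }  — reduce
  I9: { [C → n num .] }  — reduce
  I10: { [C → B ( . (] }  — shift
  I11: { [C → B ( ( .] }  — reduce
  I12: { [B → ( f . n] }  — shift
  I13: { [B → ( f n .] }  — reduce

I0 contains complete items [B → .], [C → .] — reduce-reduce conflict.
I6 contains complete items [B → .], [C → .] — reduce-reduce conflict.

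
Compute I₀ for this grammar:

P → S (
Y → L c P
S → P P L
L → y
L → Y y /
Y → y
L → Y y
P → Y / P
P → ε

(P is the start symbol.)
First, augment the grammar with P' → P
I₀ = CLOSURE({ [P' → . P] }):
  [P' → . P] has the dot before P: add [P → . S (], [P → . Y / P], [P → .]
  [P → . S (] has the dot before S: add [S → . P P L]
  [P → . Y / P] has the dot before Y: add [Y → . L c P], [Y → . y]
  [Y → . L c P] has the dot before L: add [L → . y], [L → . Y y /], [L → . Y y]
No further items can be added.

I₀ = { [L → . Y y /], [L → . Y y], [L → . y], [P → . S (], [P → . Y / P], [P → .], [P' → . P], [S → . P P L], [Y → . L c P], [Y → . y] }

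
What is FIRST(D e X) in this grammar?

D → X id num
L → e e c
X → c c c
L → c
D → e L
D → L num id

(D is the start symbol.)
{ 'c', 'e' }

FIRST sets of the non-terminals involved (from the grammar, by fixed-point iteration):
  FIRST(D) = { 'c', 'e' }

To compute FIRST(D e X), process the symbols left to right:
Symbol D is a non-terminal. Add FIRST(D) \ {ε} = { 'c', 'e' }
D is not nullable (ε ∉ FIRST(D)), so stop here.
FIRST(D e X) = { 'c', 'e' }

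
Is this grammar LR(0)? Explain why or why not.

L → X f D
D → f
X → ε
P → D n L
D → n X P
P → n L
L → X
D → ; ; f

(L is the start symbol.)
A grammar is LR(0) if no state in the canonical LR(0) collection has:
  - both a shift item (dot before a terminal) and a complete item (shift-reduce conflict), or
  - two or more complete items (reduce-reduce conflict; the accept item [L' → L .] counts as a complete item here).

Augment with L' → L and build the canonical LR(0) collection (I0 = CLOSURE({[L' → . L]}), then GOTO on every symbol after a dot until no new states appear). It has 19 states:
  I0: { [L → . X f D], [L → . X], [L' → . L], [X → .] }  — reduce
  I1: { [L' → L .] }  — accept
  I2: { [L → X . f D], [L → X .] }  — shift, reduce
  I3: { [D → . ; ; f], [D → . f], [D → . n X P], [L → X f . D] }  — shift
  I4: { [D → ; . ; f] }  — shift
  I5: { [L → X f D .] }  — reduce
  I6: { [D → f .] }  — reduce
  I7: { [D → n . X P], [X → .] }  — reduce
  I8: { [D → . ; ; f], [D → . f], [D → . n X P], [D → n X . P], [P → . D n L], [P → . n L] }  — shift
  I9: { [P → D . n L] }  — shift
  I10: { [D → n X P .] }  — reduce
  I11: { [D → n . X P], [L → . X f D], [L → . X], [P → n . L], [X → .] }  — reduce
  I12: { [P → n L .] }  — reduce
  I13: { [D → . ; ; f], [D → . f], [D → . n X P], [D → n X . P], [L → X . f D], [L → X .], [P → . D n L], [P → . n L] }  — shift, reduce
  I14: { [D → . ; ; f], [D → . f], [D → . n X P], [D → f .], [L → X f . D] }  — shift, reduce
  I15: { [L → . X f D], [L → . X], [P → D n . L], [X → .] }  — reduce
  I16: { [P → D n L .] }  — reduce
  I17: { [D → ; ; . f] }  — shift
  I18: { [D → ; ; f .] }  — reduce

Conflict in state I2:
  Shift-reduce conflict between [L → X .] and [L → X . f D]
So the grammar is NOT LR(0).

Answer: No. Shift-reduce conflict between [L → X .] and [L → X . f D]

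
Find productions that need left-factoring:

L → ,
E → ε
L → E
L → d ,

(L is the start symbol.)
Left-factoring is needed when two productions for the same non-terminal
share a common prefix on the right-hand side.

Productions for L:
  L → ,
  L → E
  L → d ,

No common prefixes found.

Answer: No, left-factoring is not needed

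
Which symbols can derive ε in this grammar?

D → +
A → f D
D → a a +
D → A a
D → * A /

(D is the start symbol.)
None

There are no ε-productions, so no non-terminal can derive ε.
No non-terminals are nullable.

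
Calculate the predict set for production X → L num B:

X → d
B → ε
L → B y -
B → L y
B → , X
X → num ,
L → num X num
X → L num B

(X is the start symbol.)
{ ',', 'num', 'y' }

PREDICT(X → L num B) = (FIRST(RHS) \ {ε}) ∪ (FOLLOW(X) if ε ∈ FIRST(RHS), i.e. RHS ⇒* ε)
FIRST(L) = { ',', 'num', 'y' }
FIRST(L num B) = { ',', 'num', 'y' }
ε ∉ FIRST(L num B), so FOLLOW(X) is not added.
PREDICT(X → L num B) = { ',', 'num', 'y' }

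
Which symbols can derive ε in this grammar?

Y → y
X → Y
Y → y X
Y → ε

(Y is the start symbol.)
{ 'X', 'Y' }

A non-terminal is nullable if it can derive ε (the empty string): either it has an ε-production, or it has a production whose right-hand side consists entirely of nullable non-terminals.

ε-productions: Y → ε
So Y is immediately nullable.
X → Y: every symbol on the right is nullable, so X is nullable too.
Every non-terminal is now nullable.
Nullable = { 'X', 'Y' }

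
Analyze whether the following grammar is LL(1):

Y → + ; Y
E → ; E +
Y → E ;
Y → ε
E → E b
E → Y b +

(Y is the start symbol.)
A grammar is LL(1) if for each non-terminal N with multiple productions, the predict sets of those productions are pairwise disjoint, where PREDICT(N → α) = (FIRST(α) \ {ε}) ∪ (FOLLOW(N) if α ⇒* ε).

Relevant sets:
  FIRST(E) = { '+', ';', 'b' }
  FIRST(Y) = { '+', ';', 'b', ε }
  FOLLOW(Y) = { $, 'b' }

For Y:
  PREDICT(Y → '+' ';' Y) = { '+' }
  PREDICT(Y → E ';') = { '+', ';', 'b' }
  PREDICT(Y → ε) = { $, 'b' }
For E:
  PREDICT(E → ';' E '+') = { ';' }
  PREDICT(E → E b) = { '+', ';', 'b' }
  PREDICT(E → Y b '+') = { '+', ';', 'b' }

Conflict found: Predict set conflict for Y: { '+' }
The grammar is NOT LL(1).

Answer: No. Predict set conflict for Y: { '+' }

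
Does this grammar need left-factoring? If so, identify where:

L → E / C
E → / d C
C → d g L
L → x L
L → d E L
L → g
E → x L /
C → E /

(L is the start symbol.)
No, left-factoring is not needed

Left-factoring is needed when two productions for the same non-terminal
share a common prefix on the right-hand side.

Productions for L:
  L → E / C
  L → x L
  L → d E L
  L → g
Productions for E:
  E → / d C
  E → x L /
Productions for C:
  C → d g L
  C → E /

No common prefixes found.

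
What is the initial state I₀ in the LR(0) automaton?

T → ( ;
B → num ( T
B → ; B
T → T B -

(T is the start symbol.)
First, augment the grammar with T' → T
I₀ = CLOSURE({ [T' → . T] }):
  [T' → . T] has the dot before T: add [T → . ( ;], [T → . T B -]
No further items can be added.

I₀ = { [T → . ( ;], [T → . T B -], [T' → . T] }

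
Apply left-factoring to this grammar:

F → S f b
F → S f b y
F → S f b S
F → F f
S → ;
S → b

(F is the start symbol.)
F → S f b F'
F' → ε
F' → y
F' → S
F → F f
S → ;
S → b

Left-factoring transforms A → αβ₁ | αβ₂ into A → αA' and A' → β₁ | β₂
(α is the longest common prefix among the alternatives). Repeat until
no nonterminal has two alternatives with a common prefix.

Round 1: F has alternatives sharing prefix 'S f b'. Introduce F': F → S f b F'
  Add: F' → ε
  Add: F' → y
  Add: F' → S

No remaining common prefixes — done.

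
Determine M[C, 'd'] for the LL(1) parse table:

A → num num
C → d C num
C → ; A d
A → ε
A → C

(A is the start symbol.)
C → d C num

To find M[C, 'd'], we find productions for C where 'd' is in the predict set (PREDICT(N → α) = (FIRST(α) \ {ε}) ∪ (FOLLOW(N) if α ⇒* ε)).

C → d C num: PREDICT = { 'd' }
  'd' is in predict set, so this production goes in M[C, 'd']
C → ; A d: PREDICT = { ';' }

M[C, 'd'] = C → d C num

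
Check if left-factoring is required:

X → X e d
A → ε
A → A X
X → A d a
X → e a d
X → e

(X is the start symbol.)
Yes, X has productions with common prefix 'e'

Left-factoring is needed when two productions for the same non-terminal
share a common prefix on the right-hand side.

Productions for X:
  X → X e d
  X → A d a
  X → e a d
  X → e
Productions for A:
  A → ε
  A → A X

Found common prefix 'e' in productions for X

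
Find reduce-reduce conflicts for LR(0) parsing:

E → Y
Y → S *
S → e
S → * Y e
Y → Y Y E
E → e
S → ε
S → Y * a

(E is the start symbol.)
Yes — I4: [E → Y .] vs [S → .]; I5: [E → e .] vs [S → e .]; I10: [E → Y .] vs [S → .]; I13: [S → * Y e .] vs [S → e .]

A reduce-reduce conflict occurs when an LR(0) state has two complete items [A → α .] and [B → β .] — both call for a reduction, and with no lookahead the parser cannot choose between them.

Augment with E' → E and build the canonical LR(0) collection (I0 = CLOSURE({[E' → . E]}), then GOTO on every symbol after a dot until no new states appear). It has 15 states:
  I0: { [E → . Y], [E → . e], [E' → . E], [S → . * Y e], [S → . Y * a], [S → . e], [S → .], [Y → . S *], [Y → . Y Y E] }  — shift, reduce
  I1: { [S → * . Y e], [S → . * Y e], [S → . Y * a], [S → . e], [S → .], [Y → . S *], [Y → . Y Y E] }  — shift, reduce
  I2: { [E' → E .] }  — accept
  I3: { [Y → S . *] }  — shift
  I4: { [E → Y .], [S → . * Y e], [S → . Y * a], [S → . e], [S → .], [S → Y . * a], [Y → . S *], [Y → . Y Y E], [Y → Y . Y E] }  — shift, 2 reduces
  I5: { [E → e .], [S → e .] }  — 2 reduces
  I6: { [S → * . Y e], [S → . * Y e], [S → . Y * a], [S → . e], [S → .], [S → Y * . a], [Y → . S *], [Y → . Y Y E] }  — shift, reduce
  I7: { [E → . Y], [E → . e], [S → . * Y e], [S → . Y * a], [S → . e], [S → .], [S → Y . * a], [Y → . S *], [Y → . Y Y E], [Y → Y . Y E], [Y → Y Y . E] }  — shift, reduce
  I8: { [S → e .] }  — reduce
  I9: { [Y → Y Y E .] }  — reduce
  I10: { [E → . Y], [E → . e], [E → Y .], [S → . * Y e], [S → . Y * a], [S → . e], [S → .], [S → Y . * a], [Y → . S *], [Y → . Y Y E], [Y → Y . Y E], [Y → Y Y . E] }  — shift, 2 reduces
  I11: { [S → * Y . e], [S → . * Y e], [S → . Y * a], [S → . e], [S → .], [S → Y . * a], [Y → . S *], [Y → . Y Y E], [Y → Y . Y E] }  — shift, reduce
  I12: { [S → Y * a .] }  — reduce
  I13: { [S → * Y e .], [S → e .] }  — 2 reduces
  I14: { [Y → S * .] }  — reduce

I4 contains complete items [E → Y .], [S → .] — reduce-reduce conflict.
I5 contains complete items [E → e .], [S → e .] — reduce-reduce conflict.
I10 contains complete items [E → Y .], [S → .] — reduce-reduce conflict.
I13 contains complete items [S → * Y e .], [S → e .] — reduce-reduce conflict.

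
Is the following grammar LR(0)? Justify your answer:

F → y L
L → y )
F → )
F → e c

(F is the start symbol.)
Augment with F' → F and build the canonical LR(0) collection (I0 = CLOSURE({[F' → . F]}), then GOTO on every symbol after a dot until no new states appear). It has 9 states:
  I0: { [F → . )], [F → . e c], [F → . y L], [F' → . F] }  — shift
  I1: { [F → ) .] }  — reduce
  I2: { [F' → F .] }  — accept
  I3: { [F → e . c] }  — shift
  I4: { [F → y . L], [L → . y )] }  — shift
  I5: { [F → y L .] }  — reduce
  I6: { [L → y . )] }  — shift
  I7: { [L → y ) .] }  — reduce
  I8: { [F → e c .] }  — reduce

Every state is either a pure shift/goto state or contains exactly one complete item and nothing to shift — no conflicts. The grammar is LR(0).

Answer: Yes, the grammar is LR(0)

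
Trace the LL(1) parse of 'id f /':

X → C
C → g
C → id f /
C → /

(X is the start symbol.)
Stack is shown with the top on the left.

Stack     Input     Action
--------------------------
X $       id f / $  output X → C
C $       id f / $  output C → id f /
id f / $  id f / $  match 'id'
f / $     f / $     match 'f'
/ $       / $       match '/'
$         $         accept

The string is accepted.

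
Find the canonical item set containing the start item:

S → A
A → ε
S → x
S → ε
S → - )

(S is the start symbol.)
{ [A → .], [S → . - )], [S → . A], [S → . x], [S → .], [S' → . S] }

First, augment the grammar with S' → S
I₀ = CLOSURE({ [S' → . S] }):
  [S' → . S] has the dot before S: add [S → . A], [S → . x], [S → .], [S → . - )]
  [S → . A] has the dot before A: add [A → .]
No further items can be added.

I₀ = { [A → .], [S → . - )], [S → . A], [S → . x], [S → .], [S' → . S] }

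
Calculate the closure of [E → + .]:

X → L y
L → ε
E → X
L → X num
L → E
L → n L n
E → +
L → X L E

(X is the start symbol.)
To compute CLOSURE, for each item [A → α.Bβ] where B is a non-terminal, add [B → .γ] for all productions B → γ; repeat for the newly added items until nothing changes.

Start with: [E → + .]
The dot is at the end, so nothing is added.

CLOSURE = { [E → + .] }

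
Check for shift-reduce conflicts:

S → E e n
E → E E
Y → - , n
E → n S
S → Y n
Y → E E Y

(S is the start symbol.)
A shift-reduce conflict occurs when an LR(0) state has both:
  - a complete (reduce) item [A → α .] (dot at the end), and
  - a shift item [B → β . c γ] (dot before a terminal).

Augment with S' → S and build the canonical LR(0) collection (I0 = CLOSURE({[S' → . S]}), then GOTO on every symbol after a dot until no new states appear). It has 15 states:
  I0: { [E → . E E], [E → . n S], [S → . E e n], [S → . Y n], [S' → . S], [Y → . - , n], [Y → . E E Y] }  — shift
  I1: { [Y → - . , n] }  — shift
  I2: { [E → . E E], [E → . n S], [E → E . E], [S → E . e n], [Y → E . E Y] }  — shift
  I3: { [S' → S .] }  — accept
  I4: { [S → Y . n] }  — shift
  I5: { [E → . E E], [E → . n S], [E → n . S], [S → . E e n], [S → . Y n], [Y → . - , n], [Y → . E E Y] }  — shift
  I6: { [E → n S .] }  — reduce
  I7: { [S → Y n .] }  — reduce
  I8: { [E → . E E], [E → . n S], [E → E . E], [E → E E .], [Y → . - , n], [Y → . E E Y], [Y → E E . Y] }  — shift, reduce
  I9: { [S → E e . n] }  — shift
  I10: { [S → E e n .] }  — reduce
  I11: { [E → . E E], [E → . n S], [E → E . E], [E → E E .], [Y → E . E Y] }  — shift, reduce
  I12: { [Y → E E Y .] }  — reduce
  I13: { [Y → - , . n] }  — shift
  I14: { [Y → - , n .] }  — reduce

I8 contains reduce item [E → E E .] and shift items [E → . n S], [Y → . - , n] — shift-reduce conflict.
I11 contains reduce item [E → E E .] and shift item [E → . n S] — shift-reduce conflict.

Answer: Yes — I8: [E → E E .] vs [E → . n S]; I11: [E → E E .] vs [E → . n S]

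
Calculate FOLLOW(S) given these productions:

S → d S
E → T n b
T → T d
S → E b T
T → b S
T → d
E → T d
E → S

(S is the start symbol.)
{ $, 'b', 'd', 'n' }

S is the start symbol, so $ ∈ FOLLOW(S).
In S → d S: S is at the end; this adds FOLLOW(S) to itself — nothing new
In T → b S: S is at the end, add FOLLOW(T)
In E → S: S is at the end, add FOLLOW(E)

The FOLLOW sets referred to above (computed the same way, to a fixed point):
  FOLLOW(T) = { $, 'b', 'd', 'n' }
  FOLLOW(E) = { 'b' }

Taking the union: FOLLOW(S) = { $, 'b', 'd', 'n' }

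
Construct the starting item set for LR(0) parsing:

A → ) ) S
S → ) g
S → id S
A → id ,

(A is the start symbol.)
First, augment the grammar with A' → A
I₀ = CLOSURE({ [A' → . A] }):
  [A' → . A] has the dot before A: add [A → . ) ) S], [A → . id ,]
No further items can be added.

I₀ = { [A → . ) ) S], [A → . id ,], [A' → . A] }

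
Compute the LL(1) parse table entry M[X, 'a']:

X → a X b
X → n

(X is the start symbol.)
To find M[X, 'a'], we find productions for X where 'a' is in the predict set (PREDICT(N → α) = (FIRST(α) \ {ε}) ∪ (FOLLOW(N) if α ⇒* ε)).

X → a X b: PREDICT = { 'a' }
  'a' is in predict set, so this production goes in M[X, 'a']
X → n: PREDICT = { 'n' }

M[X, 'a'] = X → a X b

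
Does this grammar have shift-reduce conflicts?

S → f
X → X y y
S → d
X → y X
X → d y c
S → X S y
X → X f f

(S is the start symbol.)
Yes — I3: [S → d .] vs [X → d . y c]; I6: [X → y X .] vs [X → X . f f]; I15: [S → f .] vs [X → X f . f]; I17: [X → X y y .] vs [X → . d y c]

Augment with S' → S and build the canonical LR(0) collection (I0 = CLOSURE({[S' → . S]}), then GOTO on every symbol after a dot until no new states appear). It has 19 states:
  I0: { [S → . X S y], [S → . d], [S → . f], [S' → . S], [X → . X f f], [X → . X y y], [X → . d y c], [X → . y X] }  — shift
  I1: { [S' → S .] }  — accept
  I2: { [S → . X S y], [S → . d], [S → . f], [S → X . S y], [X → . X f f], [X → . X y y], [X → . d y c], [X → . y X], [X → X . f f], [X → X . y y] }  — shift
  I3: { [S → d .], [X → d . y c] }  — shift, reduce
  I4: { [S → f .] }  — reduce
  I5: { [X → . X f f], [X → . X y y], [X → . d y c], [X → . y X], [X → y . X] }  — shift
  I6: { [X → X . f f], [X → X . y y], [X → y X .] }  — shift, reduce
  I7: { [X → d . y c] }  — shift
  I8: { [X → d y . c] }  — shift
  I9: { [X → d y c .] }  — reduce
  I10: { [X → X f . f] }  — shift
  I11: { [X → X y . y] }  — shift
  I12: { [X → X y y .] }  — reduce
  I13: { [X → X f f .] }  — reduce
  I14: { [S → X S . y] }  — shift
  I15: { [S → f .], [X → X f . f] }  — shift, reduce
  I16: { [X → . X f f], [X → . X y y], [X → . d y c], [X → . y X], [X → X y . y], [X → y . X] }  — shift
  I17: { [X → . X f f], [X → . X y y], [X → . d y c], [X → . y X], [X → X y y .], [X → y . X] }  — shift, reduce
  I18: { [S → X S y .] }  — reduce

I3 contains reduce item [S → d .] and shift item [X → d . y c] — shift-reduce conflict.
I6 contains reduce item [X → y X .] and shift items [X → X . f f], [X → X . y y] — shift-reduce conflict.
I15 contains reduce item [S → f .] and shift item [X → X f . f] — shift-reduce conflict.
I17 contains reduce item [X → X y y .] and shift items [X → . d y c], [X → . y X] — shift-reduce conflict.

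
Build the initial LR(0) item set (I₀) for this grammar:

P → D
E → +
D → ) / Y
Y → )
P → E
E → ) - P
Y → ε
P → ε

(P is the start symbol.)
{ [D → . ) / Y], [E → . ) - P], [E → . +], [P → . D], [P → . E], [P → .], [P' → . P] }

First, augment the grammar with P' → P
I₀ = CLOSURE({ [P' → . P] }):
  [P' → . P] has the dot before P: add [P → . D], [P → . E], [P → .]
  [P → . D] has the dot before D: add [D → . ) / Y]
  [P → . E] has the dot before E: add [E → . +], [E → . ) - P]
No further items can be added.

I₀ = { [D → . ) / Y], [E → . ) - P], [E → . +], [P → . D], [P → . E], [P → .], [P' → . P] }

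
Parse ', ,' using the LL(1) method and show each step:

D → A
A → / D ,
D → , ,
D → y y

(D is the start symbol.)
LL(1) parsing maintains a stack (initially the start symbol over $) and the input. At each step: if the stack top is a terminal, match it against the current input token; if it is a non-terminal N, replace it with the RHS of M[N, lookahead] (the unique production whose predict set contains the lookahead).

Stack is shown with the top on the left.

Stack  Input  Action
--------------------
D $    , , $  output D → , ,
, , $  , , $  match ','
, $    , $    match ','
$      $      accept

The string is accepted.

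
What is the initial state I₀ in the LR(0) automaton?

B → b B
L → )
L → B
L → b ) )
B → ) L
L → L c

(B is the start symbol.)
First, augment the grammar with B' → B
I₀ = CLOSURE({ [B' → . B] }):
  [B' → . B] has the dot before B: add [B → . b B], [B → . ) L]
No further items can be added.

I₀ = { [B → . ) L], [B → . b B], [B' → . B] }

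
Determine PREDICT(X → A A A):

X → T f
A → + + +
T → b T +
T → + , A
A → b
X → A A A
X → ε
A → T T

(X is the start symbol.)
PREDICT(X → A A A) = (FIRST(RHS) \ {ε}) ∪ (FOLLOW(X) if ε ∈ FIRST(RHS), i.e. RHS ⇒* ε)
FIRST(A) = { '+', 'b' }
FIRST(A A A) = { '+', 'b' }
ε ∉ FIRST(A A A), so FOLLOW(X) is not added.
PREDICT(X → A A A) = { '+', 'b' }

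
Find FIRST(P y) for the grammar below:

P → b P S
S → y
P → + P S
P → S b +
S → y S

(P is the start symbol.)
FIRST sets of the non-terminals involved (from the grammar, by fixed-point iteration):
  FIRST(P) = { '+', 'b', 'y' }

To compute FIRST(P y), process the symbols left to right:
Symbol P is a non-terminal. Add FIRST(P) \ {ε} = { '+', 'b', 'y' }
P is not nullable (ε ∉ FIRST(P)), so stop here.
FIRST(P y) = { '+', 'b', 'y' }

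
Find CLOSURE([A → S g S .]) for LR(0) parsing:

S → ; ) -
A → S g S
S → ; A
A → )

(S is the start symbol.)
{ [A → S g S .] }

To compute CLOSURE, for each item [A → α.Bβ] where B is a non-terminal, add [B → .γ] for all productions B → γ; repeat for the newly added items until nothing changes.

Start with: [A → S g S .]
The dot is at the end, so nothing is added.

CLOSURE = { [A → S g S .] }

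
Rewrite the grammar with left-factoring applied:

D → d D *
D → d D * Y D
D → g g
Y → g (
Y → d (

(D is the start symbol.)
D → d D * D'
D' → ε
D' → Y D
D → g g
Y → g (
Y → d (

Left-factoring transforms A → αβ₁ | αβ₂ into A → αA' and A' → β₁ | β₂
(α is the longest common prefix among the alternatives). Repeat until
no nonterminal has two alternatives with a common prefix.

Round 1: D has alternatives sharing prefix 'd D *'. Introduce D': D → d D * D'
  Add: D' → ε
  Add: D' → Y D

No remaining common prefixes — done.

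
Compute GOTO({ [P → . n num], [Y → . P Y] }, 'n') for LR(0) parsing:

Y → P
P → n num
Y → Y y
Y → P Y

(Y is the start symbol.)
{ [P → n . num] }

GOTO(I, 'n') = CLOSURE({ [A → αX.β] : [A → α.Xβ] ∈ I, X = 'n' })

Items with dot before 'n', with the dot advanced:
  [P → . n num] → [P → n . num]
Closure adds nothing (no advanced item has the dot before a non-terminal).

GOTO = { [P → n . num] }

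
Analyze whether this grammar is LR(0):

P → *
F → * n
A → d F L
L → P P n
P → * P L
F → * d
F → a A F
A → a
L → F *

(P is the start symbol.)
No. Shift-reduce conflict between [P → * .] and [P → . *]

A grammar is LR(0) if no state in the canonical LR(0) collection has:
  - both a shift item (dot before a terminal) and a complete item (shift-reduce conflict), or
  - two or more complete items (reduce-reduce conflict; the accept item [P' → P .] counts as a complete item here).

Augment with P' → P and build the canonical LR(0) collection (I0 = CLOSURE({[P' → . P]}), then GOTO on every symbol after a dot until no new states appear). It has 21 states:
  I0: { [P → . * P L], [P → . *], [P' → . P] }  — shift
  I1: { [P → * . P L], [P → * .], [P → . * P L], [P → . *] }  — shift, reduce
  I2: { [P' → P .] }  — accept
  I3: { [F → . * d], [F → . * n], [F → . a A F], [L → . F *], [L → . P P n], [P → * P . L], [P → . * P L], [P → . *] }  — shift
  I4: { [F → * . d], [F → * . n], [P → * . P L], [P → * .], [P → . * P L], [P → . *] }  — shift, reduce
  I5: { [L → F . *] }  — shift
  I6: { [P → * P L .] }  — reduce
  I7: { [L → P . P n], [P → . * P L], [P → . *] }  — shift
  I8: { [A → . a], [A → . d F L], [F → a . A F] }  — shift
  I9: { [F → . * d], [F → . * n], [F → . a A F], [F → a A . F] }  — shift
  I10: { [A → a .] }  — reduce
  I11: { [A → d . F L], [F → . * d], [F → . * n], [F → . a A F] }  — shift
  I12: { [F → * . d], [F → * . n] }  — shift
  I13: { [A → d F . L], [F → . * d], [F → . * n], [F → . a A F], [L → . F *], [L → . P P n], [P → . * P L], [P → . *] }  — shift
  I14: { [A → d F L .] }  — reduce
  I15: { [F → * d .] }  — reduce
  I16: { [F → * n .] }  — reduce
  I17: { [F → a A F .] }  — reduce
  I18: { [L → P P . n] }  — shift
  I19: { [L → P P n .] }  — reduce
  I20: { [L → F * .] }  — reduce

Conflict in state I1:
  Shift-reduce conflict between [P → * .] and [P → . *]
So the grammar is NOT LR(0).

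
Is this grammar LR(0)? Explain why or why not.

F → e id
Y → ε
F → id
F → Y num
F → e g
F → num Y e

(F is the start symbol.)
A grammar is LR(0) if no state in the canonical LR(0) collection has:
  - both a shift item (dot before a terminal) and a complete item (shift-reduce conflict), or
  - two or more complete items (reduce-reduce conflict; the accept item [F' → F .] counts as a complete item here).

Augment with F' → F and build the canonical LR(0) collection (I0 = CLOSURE({[F' → . F]}), then GOTO on every symbol after a dot until no new states appear). It has 11 states:
  I0: { [F → . Y num], [F → . e g], [F → . e id], [F → . id], [F → . num Y e], [F' → . F], [Y → .] }  — shift, reduce
  I1: { [F' → F .] }  — accept
  I2: { [F → Y . num] }  — shift
  I3: { [F → e . g], [F → e . id] }  — shift
  I4: { [F → id .] }  — reduce
  I5: { [F → num . Y e], [Y → .] }  — reduce
  I6: { [F → num Y . e] }  — shift
  I7: { [F → num Y e .] }  — reduce
  I8: { [F → e g .] }  — reduce
  I9: { [F → e id .] }  — reduce
  I10: { [F → Y num .] }  — reduce

Conflict in state I0:
  Shift-reduce conflict between [Y → .] and [F → . e g]
So the grammar is NOT LR(0).

Answer: No. Shift-reduce conflict between [Y → .] and [F → . e g]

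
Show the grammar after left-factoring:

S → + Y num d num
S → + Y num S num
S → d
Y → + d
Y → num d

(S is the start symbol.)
Left-factoring transforms A → αβ₁ | αβ₂ into A → αA' and A' → β₁ | β₂
(α is the longest common prefix among the alternatives). Repeat until
no nonterminal has two alternatives with a common prefix.

Round 1: S has alternatives sharing prefix '+ Y num'. Introduce S': S → + Y num S'
  Add: S' → d num
  Add: S' → S num

No remaining common prefixes — done.

Resulting grammar:
S → + Y num S'
S' → d num
S' → S num
S → d
Y → + d
Y → num d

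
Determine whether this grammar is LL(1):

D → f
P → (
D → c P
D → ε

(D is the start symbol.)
Yes, the grammar is LL(1).

A grammar is LL(1) if for each non-terminal N with multiple productions, the predict sets of those productions are pairwise disjoint, where PREDICT(N → α) = (FIRST(α) \ {ε}) ∪ (FOLLOW(N) if α ⇒* ε).

Relevant sets:
  FOLLOW(D) = { $ }

For D:
  PREDICT(D → f) = { 'f' }
  PREDICT(D → c P) = { 'c' }
  PREDICT(D → ε) = { $ }
P has a single production, so nothing to check there.

All predict sets are disjoint. The grammar IS LL(1).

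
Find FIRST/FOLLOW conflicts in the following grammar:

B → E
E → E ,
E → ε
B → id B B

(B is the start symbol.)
Yes. B → id B B with FOLLOW(B) on { 'id' }; E → E ',' with FOLLOW(E) on { ',' }

A FIRST/FOLLOW conflict occurs when a non-terminal N has a nullable alternative N → β (β ⇒* ε) and another alternative N → α with FIRST(α) ∩ FOLLOW(N) ≠ ∅: on such a lookahead the parser cannot decide between expanding α and letting N vanish via β.

Nullable non-terminals: B, E.
FIRST sets used below: FIRST(E) = { ',', ε }

B: nullable alternative(s) B → E; FOLLOW(B) = { $, ',', 'id' }
  B → E: FIRST \ {ε} = { ',' } — this is the only nullable alternative, skip
  B → id B B: FIRST \ {ε} = { 'id' } — overlaps FOLLOW(B) on { 'id' }: CONFLICT

E: nullable alternative(s) E → ε; FOLLOW(E) = { $, ',', 'id' }
  E → E ,: FIRST \ {ε} = { ',' } — overlaps FOLLOW(E) on { ',' }: CONFLICT
  E → ε: FIRST \ {ε} = { } — this is the only nullable alternative, skip

So the grammar has 2 FIRST/FOLLOW conflicts (marked CONFLICT above).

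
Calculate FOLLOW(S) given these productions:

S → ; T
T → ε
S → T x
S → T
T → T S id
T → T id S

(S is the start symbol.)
To compute FOLLOW(S), find every occurrence of S on a right-hand side N → α S β: add FIRST(β) \ {ε}, and if β is empty or nullable also add FOLLOW(N). Iterate to a fixed point.

S is the start symbol, so $ ∈ FOLLOW(S).
In T → T S id: S is followed by id, add FIRST(id) \ {ε} = { 'id' }
In T → T id S: S is at the end, add FOLLOW(T)

The FOLLOW sets referred to above (computed the same way, to a fixed point):
  FOLLOW(T) = { $, ';', 'id', 'x' }

Taking the union: FOLLOW(S) = { $, ';', 'id', 'x' }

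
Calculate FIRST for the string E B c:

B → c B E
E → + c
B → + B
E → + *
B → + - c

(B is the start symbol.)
{ '+' }

FIRST sets of the non-terminals involved (from the grammar, by fixed-point iteration):
  FIRST(E) = { '+' }

To compute FIRST(E B c), process the symbols left to right:
Symbol E is a non-terminal. Add FIRST(E) \ {ε} = { '+' }
E is not nullable (ε ∉ FIRST(E)), so stop here.
FIRST(E B c) = { '+' }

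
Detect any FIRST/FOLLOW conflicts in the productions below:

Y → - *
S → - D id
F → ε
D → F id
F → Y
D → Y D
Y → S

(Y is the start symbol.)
No FIRST/FOLLOW conflicts.

Nullable non-terminals: F.
FIRST sets used below: FIRST(Y) = { '-' }

F: nullable alternative(s) F → ε; FOLLOW(F) = { 'id' }
  F → ε: FIRST \ {ε} = { } — this is the only nullable alternative, skip
  F → Y: FIRST \ {ε} = { '-' } — disjoint from FOLLOW(F)

D, S, Y have no nullable alternative, so no FIRST/FOLLOW check is needed there.

No FIRST/FOLLOW conflicts found.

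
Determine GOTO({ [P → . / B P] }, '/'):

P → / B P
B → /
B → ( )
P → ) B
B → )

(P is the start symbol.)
GOTO(I, '/') = CLOSURE({ [A → αX.β] : [A → α.Xβ] ∈ I, X = '/' })

Items with dot before '/', with the dot advanced:
  [P → . / B P] → [P → / . B P]
Closure of the advanced items:
  [P → / . B P] has the dot before B: add [B → . /], [B → . ( )], [B → . )]

GOTO = { [B → . ( )], [B → . )], [B → . /], [P → / . B P] }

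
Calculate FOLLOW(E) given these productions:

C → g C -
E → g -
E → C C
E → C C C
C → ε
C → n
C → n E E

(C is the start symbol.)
{ $, '-', 'g', 'n' }

In C → n E E: E is followed by E, add FIRST(E) \ {ε} = { 'g', 'n' }
  E is nullable, so also add FOLLOW(C)
In C → n E E: E is at the end, add FOLLOW(C)

The FOLLOW sets referred to above (computed the same way, to a fixed point):
  FOLLOW(C) = { $, '-', 'g', 'n' }

Taking the union: FOLLOW(E) = { $, '-', 'g', 'n' }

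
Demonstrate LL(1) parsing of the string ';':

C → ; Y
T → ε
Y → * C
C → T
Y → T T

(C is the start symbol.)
LL(1) parsing maintains a stack (initially the start symbol over $) and the input. At each step: if the stack top is a terminal, match it against the current input token; if it is a non-terminal N, replace it with the RHS of M[N, lookahead] (the unique production whose predict set contains the lookahead).

Stack is shown with the top on the left.

Stack  Input  Action
--------------------
C $    ; $    output C → ; Y
; Y $  ; $    match ';'
Y $    $      output Y → T T
T T $  $      output T → ε
T $    $      output T → ε
$      $      accept

The string is accepted.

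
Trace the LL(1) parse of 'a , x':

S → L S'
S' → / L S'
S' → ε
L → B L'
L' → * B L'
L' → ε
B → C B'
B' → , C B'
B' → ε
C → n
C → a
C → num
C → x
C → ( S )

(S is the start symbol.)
Stack is shown with the top on the left.

Stack           Input    Action
-------------------------------
S $             a , x $  output S → L S'
L S' $          a , x $  output L → B L'
B L' S' $       a , x $  output B → C B'
C B' L' S' $    a , x $  output C → a
a B' L' S' $    a , x $  match 'a'
B' L' S' $      , x $    output B' → , C B'
, C B' L' S' $  , x $    match ','
C B' L' S' $    x $      output C → x
x B' L' S' $    x $      match 'x'
B' L' S' $      $        output B' → ε
L' S' $         $        output L' → ε
S' $            $        output S' → ε
$               $        accept

The string is accepted.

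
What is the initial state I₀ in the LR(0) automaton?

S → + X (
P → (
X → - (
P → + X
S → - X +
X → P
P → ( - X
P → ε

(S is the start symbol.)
{ [S → . + X (], [S → . - X +], [S' → . S] }

First, augment the grammar with S' → S
I₀ = CLOSURE({ [S' → . S] }):
  [S' → . S] has the dot before S: add [S → . + X (], [S → . - X +]
No further items can be added.

I₀ = { [S → . + X (], [S → . - X +], [S' → . S] }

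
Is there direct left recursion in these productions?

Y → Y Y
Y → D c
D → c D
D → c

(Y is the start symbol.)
Yes, Y is left-recursive

Y → Y Y: LEFT RECURSIVE (starts with Y)
Y → D c: starts with D
D → c D: starts with c
D → c: starts with c

The grammar has direct left recursion on: Y.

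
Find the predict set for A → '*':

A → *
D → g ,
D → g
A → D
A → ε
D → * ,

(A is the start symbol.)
{ '*' }

PREDICT(A → '*') = (FIRST(RHS) \ {ε}) ∪ (FOLLOW(A) if ε ∈ FIRST(RHS), i.e. RHS ⇒* ε)
FIRST('*') = { '*' }
ε ∉ FIRST('*'), so FOLLOW(A) is not added.
PREDICT(A → '*') = { '*' }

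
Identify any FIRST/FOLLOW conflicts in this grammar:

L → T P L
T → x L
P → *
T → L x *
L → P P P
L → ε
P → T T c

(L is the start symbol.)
Yes. L → T P L with FOLLOW(L) on { '*', 'x' }; L → P P P with FOLLOW(L) on { '*', 'x' }

Nullable non-terminals: L.
FIRST sets used below: FIRST(T) = { '*', 'x' }, FIRST(P) = { '*', 'x' }

L: nullable alternative(s) L → ε; FOLLOW(L) = { $, '*', 'c', 'x' }
  L → T P L: FIRST \ {ε} = { '*', 'x' } — overlaps FOLLOW(L) on { '*', 'x' }: CONFLICT
  L → P P P: FIRST \ {ε} = { '*', 'x' } — overlaps FOLLOW(L) on { '*', 'x' }: CONFLICT
  L → ε: FIRST \ {ε} = { } — this is the only nullable alternative, skip

P, T have no nullable alternative, so no FIRST/FOLLOW check is needed there.

So the grammar has 2 FIRST/FOLLOW conflicts (marked CONFLICT above).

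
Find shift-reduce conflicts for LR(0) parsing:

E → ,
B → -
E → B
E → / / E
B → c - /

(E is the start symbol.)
No shift-reduce conflicts

Augment with E' → E and build the canonical LR(0) collection (I0 = CLOSURE({[E' → . E]}), then GOTO on every symbol after a dot until no new states appear). It has 11 states:
  I0: { [B → . -], [B → . c - /], [E → . ,], [E → . / / E], [E → . B], [E' → . E] }  — shift
  I1: { [E → , .] }  — reduce
  I2: { [B → - .] }  — reduce
  I3: { [E → / . / E] }  — shift
  I4: { [E → B .] }  — reduce
  I5: { [E' → E .] }  — accept
  I6: { [B → c . - /] }  — shift
  I7: { [B → c - . /] }  — shift
  I8: { [B → c - / .] }  — reduce
  I9: { [B → . -], [B → . c - /], [E → . ,], [E → . / / E], [E → . B], [E → / / . E] }  — shift
  I10: { [E → / / E .] }  — reduce

No state contains both a complete item and a shift item.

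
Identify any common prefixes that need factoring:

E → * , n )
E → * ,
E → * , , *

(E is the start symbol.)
Yes, E has productions with common prefix '* ,'

Left-factoring is needed when two productions for the same non-terminal
share a common prefix on the right-hand side.

Productions for E:
  E → * , n )
  E → * ,
  E → * , , *

Found common prefix '* ,' in productions for E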